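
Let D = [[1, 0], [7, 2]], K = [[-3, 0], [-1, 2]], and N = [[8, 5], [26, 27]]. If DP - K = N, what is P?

DP = N + K = [[5, 5], [25, 29]].
D is on the left of P, so left-multiply by D⁻¹: P = D⁻¹(N + K).
det D = 2; the adjugate gives D⁻¹ = [[1, 0], [-7/2, 1/2]].
P = D⁻¹(N + K) = [[5, 5], [-5, -3]].

P = [[5, 5], [-5, -3]]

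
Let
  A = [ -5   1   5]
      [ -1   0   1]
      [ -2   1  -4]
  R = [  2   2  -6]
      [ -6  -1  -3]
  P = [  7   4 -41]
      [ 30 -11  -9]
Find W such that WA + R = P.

W = [[-3, 0, 5], [-5, -1, -5]]

WA = P − R = [[5, 2, -35], [36, -10, -6]].
A is on the right of W, so right-multiply by A⁻¹: W = (P − R)A⁻¹.
A has determinant -6; A⁻¹ = [[1/6, -3/2, -1/6], [1, -5, 0], [1/6, -1/2, -1/6]].
W = (P − R)A⁻¹ = [[-3, 0, 5], [-5, -1, -5]].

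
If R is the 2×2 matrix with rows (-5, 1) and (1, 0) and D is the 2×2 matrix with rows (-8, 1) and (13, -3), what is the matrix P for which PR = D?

R is on the right of P, so right-multiply by R⁻¹: P = DR⁻¹.
det R = -1; the adjugate gives R⁻¹ = [[0, 1], [1, 5]].
P = DR⁻¹ = [[-8, 1], [13, -3]] · [[0, 1], [1, 5]] = [[1, -3], [-3, -2]].

P = [[1, -3], [-3, -2]]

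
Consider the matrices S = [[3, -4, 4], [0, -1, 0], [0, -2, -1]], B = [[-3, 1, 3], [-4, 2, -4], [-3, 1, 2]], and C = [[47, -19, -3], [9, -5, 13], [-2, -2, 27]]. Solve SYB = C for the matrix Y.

Y = [[1, 5, 0], [1, 3, -2], [-1, -2, -3]]

Isolating Y: multiply by S⁻¹ from the left and B⁻¹ from the right, so Y = S⁻¹CB⁻¹.
det S = 3; the adjugate gives S⁻¹ = [[1/3, -4, 4/3], [0, -1, 0], [0, 2, -1]].
det B = 2, so B⁻¹ = [[4, 1/2, -5], [10, 3/2, -12], [1, 0, -1]].
S⁻¹C = [[-23, 11, -17], [-9, 5, -13], [20, -8, -1]].
Y = (S⁻¹C)B⁻¹ = [[1, 5, 0], [1, 3, -2], [-1, -2, -3]].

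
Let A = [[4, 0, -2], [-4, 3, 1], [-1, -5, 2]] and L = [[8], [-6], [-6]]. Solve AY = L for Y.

Y = [[4], [2], [4]]

Left-multiplying both sides by A⁻¹ gives Y = A⁻¹L.
det A = -2, so A⁻¹ = [[-11/2, -5, -3], [-7/2, -3, -2], [-23/2, -10, -6]].
Y = A⁻¹L = [[-11/2, -5, -3], [-7/2, -3, -2], [-23/2, -10, -6]] · [[8], [-6], [-6]] = [[4], [2], [4]].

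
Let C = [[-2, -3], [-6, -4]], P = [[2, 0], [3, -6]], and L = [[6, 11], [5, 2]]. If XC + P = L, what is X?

X = [[-5, 1], [-4, 1]]

XC = L − P = [[4, 11], [2, 8]].
Right-multiplying both sides by C⁻¹ gives X = (L − P)C⁻¹.
det C = -10; the adjugate gives C⁻¹ = [[2/5, -3/10], [-3/5, 1/5]].
X = (L − P)C⁻¹ = [[-5, 1], [-4, 1]].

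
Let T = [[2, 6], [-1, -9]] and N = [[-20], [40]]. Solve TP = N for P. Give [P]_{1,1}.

5

Since T multiplies P on the left, P = T⁻¹N.
det T = -12; the adjugate gives T⁻¹ = [[3/4, 1/2], [-1/12, -1/6]].
P = T⁻¹N = [[3/4, 1/2], [-1/12, -1/6]] · [[-20], [40]] = [[5], [-5]].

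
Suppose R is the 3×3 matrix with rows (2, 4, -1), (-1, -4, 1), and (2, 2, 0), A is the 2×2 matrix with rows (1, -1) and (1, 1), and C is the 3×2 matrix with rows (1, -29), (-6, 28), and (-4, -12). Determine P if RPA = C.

Isolating P: multiply by R⁻¹ from the left and A⁻¹ from the right, so P = R⁻¹CA⁻¹.
det R = -2; the adjugate gives R⁻¹ = [[1, 1, 0], [-1, -1, 1/2], [-3, -2, 2]].
det A = 2; the adjugate gives A⁻¹ = [[1/2, 1/2], [-1/2, 1/2]].
R⁻¹C = [[-5, -1], [3, -5], [1, 7]].
P = (R⁻¹C)A⁻¹ = [[-2, -3], [4, -1], [-3, 4]].

P = [[-2, -3], [4, -1], [-3, 4]]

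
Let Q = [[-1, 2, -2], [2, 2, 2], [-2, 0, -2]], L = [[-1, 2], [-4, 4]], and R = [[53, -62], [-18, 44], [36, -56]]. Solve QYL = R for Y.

Isolating Y: multiply by Q⁻¹ from the left and L⁻¹ from the right, so Y = Q⁻¹RL⁻¹.
det Q = -4; the adjugate gives Q⁻¹ = [[1, -1, -2], [0, 1/2, 1/2], [-1, 1, 3/2]].
det L = 4; the adjugate gives L⁻¹ = [[1, -1/2], [1, -1/4]].
Q⁻¹R = [[-1, 6], [9, -6], [-17, 22]].
Y = (Q⁻¹R)L⁻¹ = [[5, -1], [3, -3], [5, 3]].

Y = [[5, -1], [3, -3], [5, 3]]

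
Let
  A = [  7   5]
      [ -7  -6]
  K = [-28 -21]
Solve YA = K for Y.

Y = [[-3, 1]]

Since A sits to the right of Y, Y = KA⁻¹.
det A = -7, so A⁻¹ = [[6/7, 5/7], [-1, -1]].
Y = KA⁻¹ = [[-28, -21]] · [[6/7, 5/7], [-1, -1]] = [[-3, 1]].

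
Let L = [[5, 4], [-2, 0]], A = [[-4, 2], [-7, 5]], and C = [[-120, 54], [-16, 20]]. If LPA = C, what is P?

P = [[5, -4], [3, 4]]

P = L⁻¹CA⁻¹ (apply L⁻¹ on the left and A⁻¹ on the right).
L has determinant 8; L⁻¹ = [[0, -1/2], [1/4, 5/8]].
det A = -6, so A⁻¹ = [[-5/6, 1/3], [-7/6, 2/3]].
L⁻¹C = [[8, -10], [-40, 26]].
P = (L⁻¹C)A⁻¹ = [[5, -4], [3, 4]].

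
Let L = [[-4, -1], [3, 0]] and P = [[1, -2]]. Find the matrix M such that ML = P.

M = [[2, 3]]

Since L sits to the right of M, M = PL⁻¹.
det L = 3, so L⁻¹ = [[0, 1/3], [-1, -4/3]].
M = PL⁻¹ = [[1, -2]] · [[0, 1/3], [-1, -4/3]] = [[2, 3]].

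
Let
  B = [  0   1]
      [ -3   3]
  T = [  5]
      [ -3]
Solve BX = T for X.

X = [[6], [5]]

Left-multiplying both sides by B⁻¹ gives X = B⁻¹T.
det B = 3, so B⁻¹ = [[1, -1/3], [1, 0]].
X = B⁻¹T = [[1, -1/3], [1, 0]] · [[5], [-3]] = [[6], [5]].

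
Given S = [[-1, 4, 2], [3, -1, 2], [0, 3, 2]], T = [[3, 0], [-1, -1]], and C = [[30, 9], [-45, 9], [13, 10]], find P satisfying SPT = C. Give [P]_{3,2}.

1

P = S⁻¹CT⁻¹ (apply S⁻¹ on the left and T⁻¹ on the right).
S has determinant 2; S⁻¹ = [[-4, -1, 5], [-3, -1, 4], [9/2, 3/2, -11/2]].
T has determinant -3; T⁻¹ = [[1/3, 0], [-1/3, -1]].
S⁻¹C = [[-10, 5], [7, 4], [-4, -1]].
P = (S⁻¹C)T⁻¹ = [[-5, -5], [1, -4], [-1, 1]].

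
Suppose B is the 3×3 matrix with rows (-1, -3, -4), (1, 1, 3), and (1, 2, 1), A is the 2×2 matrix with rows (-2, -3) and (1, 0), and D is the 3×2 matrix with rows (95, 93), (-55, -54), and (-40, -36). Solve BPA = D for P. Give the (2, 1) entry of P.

P = B⁻¹DA⁻¹ (apply B⁻¹ on the left and A⁻¹ on the right).
det B = -5; the adjugate gives B⁻¹ = [[1, 1, 1], [-2/5, -3/5, 1/5], [-1/5, 1/5, -2/5]].
A has determinant 3; A⁻¹ = [[0, 1], [-1/3, -2/3]].
B⁻¹D = [[0, 3], [-13, -12], [-14, -15]].
P = (B⁻¹D)A⁻¹ = [[-1, -2], [4, -5], [5, -4]].

4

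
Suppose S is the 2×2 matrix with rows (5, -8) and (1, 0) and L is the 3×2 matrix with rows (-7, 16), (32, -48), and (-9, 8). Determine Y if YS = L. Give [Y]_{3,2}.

-4

Since S sits to the right of Y, Y = LS⁻¹.
S has determinant 8; S⁻¹ = [[0, 1], [-1/8, 5/8]].
Y = LS⁻¹ = [[-7, 16], [32, -48], [-9, 8]] · [[0, 1], [-1/8, 5/8]] = [[-2, 3], [6, 2], [-1, -4]].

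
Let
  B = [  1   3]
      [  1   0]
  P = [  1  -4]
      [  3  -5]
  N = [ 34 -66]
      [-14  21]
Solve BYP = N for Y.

Isolating Y: multiply by B⁻¹ from the left and P⁻¹ from the right, so Y = B⁻¹NP⁻¹.
det B = -3, so B⁻¹ = [[0, 1], [1/3, -1/3]].
P has determinant 7; P⁻¹ = [[-5/7, 4/7], [-3/7, 1/7]].
B⁻¹N = [[-14, 21], [16, -29]].
Y = (B⁻¹N)P⁻¹ = [[1, -5], [1, 5]].

Y = [[1, -5], [1, 5]]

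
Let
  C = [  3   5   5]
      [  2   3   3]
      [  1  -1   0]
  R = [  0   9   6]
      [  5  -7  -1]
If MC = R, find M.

M = [[3, -3, -3], [1, -2, 6]]

Right-multiplying both sides by C⁻¹ gives M = RC⁻¹.
C has determinant -1; C⁻¹ = [[-3, 5, 0], [-3, 5, -1], [5, -8, 1]].
M = RC⁻¹ = [[0, 9, 6], [5, -7, -1]] · [[-3, 5, 0], [-3, 5, -1], [5, -8, 1]] = [[3, -3, -3], [1, -2, 6]].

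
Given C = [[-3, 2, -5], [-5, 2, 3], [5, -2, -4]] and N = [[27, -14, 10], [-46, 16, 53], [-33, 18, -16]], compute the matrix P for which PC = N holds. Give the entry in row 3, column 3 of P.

Since C sits to the right of P, P = NC⁻¹.
C has determinant -4; C⁻¹ = [[1/2, -9/2, -4], [5/4, -37/4, -17/2], [0, -1, -1]].
P = NC⁻¹ = [[27, -14, 10], [-46, 16, 53], [-33, 18, -16]] · [[1/2, -9/2, -4], [5/4, -37/4, -17/2], [0, -1, -1]] = [[-4, -2, 1], [-3, 6, -5], [6, -2, -5]].

-5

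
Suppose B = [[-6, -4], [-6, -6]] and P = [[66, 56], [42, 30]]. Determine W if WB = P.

W = [[-5, -6], [-6, -1]]

Right-multiplying both sides by B⁻¹ gives W = PB⁻¹.
B has determinant 12; B⁻¹ = [[-1/2, 1/3], [1/2, -1/2]].
W = PB⁻¹ = [[66, 56], [42, 30]] · [[-1/2, 1/3], [1/2, -1/2]] = [[-5, -6], [-6, -1]].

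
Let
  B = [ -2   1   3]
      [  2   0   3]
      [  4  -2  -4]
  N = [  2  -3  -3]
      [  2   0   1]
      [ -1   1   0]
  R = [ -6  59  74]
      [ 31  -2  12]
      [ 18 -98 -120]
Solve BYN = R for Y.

Y = [[5, 0, -1], [0, 2, -3], [-3, 5, 1]]

Y = B⁻¹RN⁻¹ (apply B⁻¹ on the left and N⁻¹ on the right).
B has determinant -4; B⁻¹ = [[-3/2, 1/2, -3/4], [-5, 1, -3], [1, 0, 1/2]].
det N = -5; the adjugate gives N⁻¹ = [[1/5, 3/5, 3/5], [1/5, 3/5, 8/5], [-2/5, -1/5, -6/5]].
B⁻¹R = [[11, -16, -15], [7, -3, 2], [3, 10, 14]].
Y = (B⁻¹R)N⁻¹ = [[5, 0, -1], [0, 2, -3], [-3, 5, 1]].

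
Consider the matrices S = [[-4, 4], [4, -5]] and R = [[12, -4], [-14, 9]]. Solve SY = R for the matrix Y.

Y = [[-1, -4], [2, -5]]

S is on the left of Y, so left-multiply by S⁻¹: Y = S⁻¹R.
det S = 4; the adjugate gives S⁻¹ = [[-5/4, -1], [-1, -1]].
Y = S⁻¹R = [[-5/4, -1], [-1, -1]] · [[12, -4], [-14, 9]] = [[-1, -4], [2, -5]].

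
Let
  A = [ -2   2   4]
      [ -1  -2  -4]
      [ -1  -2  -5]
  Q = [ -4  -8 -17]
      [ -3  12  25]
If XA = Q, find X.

Right-multiplying both sides by A⁻¹ gives X = QA⁻¹.
A has determinant -6; A⁻¹ = [[-1/3, -1/3, 0], [1/6, -7/3, 2], [0, 1, -1]].
X = QA⁻¹ = [[-4, -8, -17], [-3, 12, 25]] · [[-1/3, -1/3, 0], [1/6, -7/3, 2], [0, 1, -1]] = [[0, 3, 1], [3, -2, -1]].

X = [[0, 3, 1], [3, -2, -1]]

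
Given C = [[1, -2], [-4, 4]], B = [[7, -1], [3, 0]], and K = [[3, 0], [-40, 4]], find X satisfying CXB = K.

X = [[2, 1], [1, 0]]

Isolating X: multiply by C⁻¹ from the left and B⁻¹ from the right, so X = C⁻¹KB⁻¹.
det C = -4, so C⁻¹ = [[-1, -1/2], [-1, -1/4]].
det B = 3, so B⁻¹ = [[0, 1/3], [-1, 7/3]].
C⁻¹K = [[17, -2], [7, -1]].
X = (C⁻¹K)B⁻¹ = [[2, 1], [1, 0]].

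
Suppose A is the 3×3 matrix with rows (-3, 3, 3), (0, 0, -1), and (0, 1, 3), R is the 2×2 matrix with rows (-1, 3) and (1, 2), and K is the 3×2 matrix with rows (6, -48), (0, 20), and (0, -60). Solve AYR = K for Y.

Left-multiply by A⁻¹ and right-multiply by R⁻¹: Y = A⁻¹KR⁻¹.
A has determinant -3; A⁻¹ = [[-1/3, 2, 1], [0, 3, 1], [0, -1, 0]].
R has determinant -5; R⁻¹ = [[-2/5, 3/5], [1/5, 1/5]].
A⁻¹K = [[-2, -4], [0, 0], [0, -20]].
Y = (A⁻¹K)R⁻¹ = [[0, -2], [0, 0], [-4, -4]].

Y = [[0, -2], [0, 0], [-4, -4]]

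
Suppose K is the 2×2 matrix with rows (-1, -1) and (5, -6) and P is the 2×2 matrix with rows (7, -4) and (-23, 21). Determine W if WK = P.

W = [[-2, 1], [3, -4]]

Since K sits to the right of W, W = PK⁻¹.
K has determinant 11; K⁻¹ = [[-6/11, 1/11], [-5/11, -1/11]].
W = PK⁻¹ = [[7, -4], [-23, 21]] · [[-6/11, 1/11], [-5/11, -1/11]] = [[-2, 1], [3, -4]].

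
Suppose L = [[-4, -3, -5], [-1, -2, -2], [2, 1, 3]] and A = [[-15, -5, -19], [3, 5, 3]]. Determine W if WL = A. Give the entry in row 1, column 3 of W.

Right-multiplying both sides by L⁻¹ gives W = AL⁻¹.
det L = 4; the adjugate gives L⁻¹ = [[-1, 1, -1], [-1/4, -1/2, -3/4], [3/4, -1/2, 5/4]].
W = AL⁻¹ = [[-15, -5, -19], [3, 5, 3]] · [[-1, 1, -1], [-1/4, -1/2, -3/4], [3/4, -1/2, 5/4]] = [[2, -3, -5], [-2, -1, -3]].

-5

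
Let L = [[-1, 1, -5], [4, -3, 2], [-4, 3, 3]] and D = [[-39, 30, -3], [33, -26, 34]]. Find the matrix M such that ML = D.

L is on the right of M, so right-multiply by L⁻¹: M = DL⁻¹.
det L = -5, so L⁻¹ = [[3, 18/5, 13/5], [4, 23/5, 18/5], [0, 1/5, 1/5]].
M = DL⁻¹ = [[-39, 30, -3], [33, -26, 34]] · [[3, 18/5, 13/5], [4, 23/5, 18/5], [0, 1/5, 1/5]] = [[3, -3, 6], [-5, 6, -1]].

M = [[3, -3, 6], [-5, 6, -1]]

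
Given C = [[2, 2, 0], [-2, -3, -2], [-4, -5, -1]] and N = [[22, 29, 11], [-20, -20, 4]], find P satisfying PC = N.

P = [[1, -4, -3], [-6, -4, 4]]

C is on the right of P, so right-multiply by C⁻¹: P = NC⁻¹.
C has determinant -2; C⁻¹ = [[7/2, -1, 2], [-3, 1, -2], [1, -1, 1]].
P = NC⁻¹ = [[22, 29, 11], [-20, -20, 4]] · [[7/2, -1, 2], [-3, 1, -2], [1, -1, 1]] = [[1, -4, -3], [-6, -4, 4]].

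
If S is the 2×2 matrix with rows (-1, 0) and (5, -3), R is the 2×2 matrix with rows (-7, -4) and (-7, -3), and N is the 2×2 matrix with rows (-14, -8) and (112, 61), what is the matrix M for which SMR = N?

Left-multiply by S⁻¹ and right-multiply by R⁻¹: M = S⁻¹NR⁻¹.
det S = 3; the adjugate gives S⁻¹ = [[-1, 0], [-5/3, -1/3]].
R has determinant -7; R⁻¹ = [[3/7, -4/7], [-1, 1]].
S⁻¹N = [[14, 8], [-14, -7]].
M = (S⁻¹N)R⁻¹ = [[-2, 0], [1, 1]].

M = [[-2, 0], [1, 1]]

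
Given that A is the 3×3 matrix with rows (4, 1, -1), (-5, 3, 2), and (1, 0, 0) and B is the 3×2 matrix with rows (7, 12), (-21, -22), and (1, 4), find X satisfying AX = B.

X = [[1, 4], [-2, -2], [-5, 2]]

Since A multiplies X on the left, X = A⁻¹B.
A has determinant 5; A⁻¹ = [[0, 0, 1], [2/5, 1/5, -3/5], [-3/5, 1/5, 17/5]].
X = A⁻¹B = [[0, 0, 1], [2/5, 1/5, -3/5], [-3/5, 1/5, 17/5]] · [[7, 12], [-21, -22], [1, 4]] = [[1, 4], [-2, -2], [-5, 2]].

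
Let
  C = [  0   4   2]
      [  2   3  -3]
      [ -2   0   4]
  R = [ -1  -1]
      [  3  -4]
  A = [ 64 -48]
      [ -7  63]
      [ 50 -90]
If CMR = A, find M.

Isolating M: multiply by C⁻¹ from the left and R⁻¹ from the right, so M = C⁻¹AR⁻¹.
det C = 4, so C⁻¹ = [[3, -4, -9/2], [-1/2, 1, 1], [3/2, -2, -2]].
R has determinant 7; R⁻¹ = [[-4/7, 1/7], [-3/7, -1/7]].
C⁻¹A = [[-5, 9], [11, -3], [10, -18]].
M = (C⁻¹A)R⁻¹ = [[-1, -2], [-5, 2], [2, 4]].

M = [[-1, -2], [-5, 2], [2, 4]]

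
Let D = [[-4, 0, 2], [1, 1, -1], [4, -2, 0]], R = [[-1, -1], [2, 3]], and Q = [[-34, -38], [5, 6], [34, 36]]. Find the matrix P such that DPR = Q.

P = [[-5, 0], [5, -1], [3, -2]]

P = D⁻¹QR⁻¹ (apply D⁻¹ on the left and R⁻¹ on the right).
det D = -4; the adjugate gives D⁻¹ = [[1/2, 1, 1/2], [1, 2, 1/2], [3/2, 2, 1]].
det R = -1; the adjugate gives R⁻¹ = [[-3, -1], [2, 1]].
D⁻¹Q = [[5, 5], [-7, -8], [-7, -9]].
P = (D⁻¹Q)R⁻¹ = [[-5, 0], [5, -1], [3, -2]].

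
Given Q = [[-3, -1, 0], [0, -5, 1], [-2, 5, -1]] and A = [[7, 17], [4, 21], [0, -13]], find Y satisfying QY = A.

Q is on the left of Y, so left-multiply by Q⁻¹: Y = Q⁻¹A.
det Q = 2; the adjugate gives Q⁻¹ = [[0, -1/2, -1/2], [-1, 3/2, 3/2], [-5, 17/2, 15/2]].
Y = Q⁻¹A = [[0, -1/2, -1/2], [-1, 3/2, 3/2], [-5, 17/2, 15/2]] · [[7, 17], [4, 21], [0, -13]] = [[-2, -4], [-1, -5], [-1, -4]].

Y = [[-2, -4], [-1, -5], [-1, -4]]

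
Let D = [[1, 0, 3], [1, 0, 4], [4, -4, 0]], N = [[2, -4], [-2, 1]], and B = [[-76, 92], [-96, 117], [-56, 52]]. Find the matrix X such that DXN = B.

X = [[-3, 5], [-1, 0], [-5, 5]]

X = D⁻¹BN⁻¹ (apply D⁻¹ on the left and N⁻¹ on the right).
det D = 4; the adjugate gives D⁻¹ = [[4, -3, 0], [4, -3, -1/4], [-1, 1, 0]].
det N = -6; the adjugate gives N⁻¹ = [[-1/6, -2/3], [-1/3, -1/3]].
D⁻¹B = [[-16, 17], [-2, 4], [-20, 25]].
X = (D⁻¹B)N⁻¹ = [[-3, 5], [-1, 0], [-5, 5]].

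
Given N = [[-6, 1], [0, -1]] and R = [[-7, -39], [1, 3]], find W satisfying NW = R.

Left-multiplying both sides by N⁻¹ gives W = N⁻¹R.
det N = 6; the adjugate gives N⁻¹ = [[-1/6, -1/6], [0, -1]].
W = N⁻¹R = [[-1/6, -1/6], [0, -1]] · [[-7, -39], [1, 3]] = [[1, 6], [-1, -3]].

W = [[1, 6], [-1, -3]]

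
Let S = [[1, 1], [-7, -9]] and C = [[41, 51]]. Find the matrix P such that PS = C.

Right-multiplying both sides by S⁻¹ gives P = CS⁻¹.
det S = -2, so S⁻¹ = [[9/2, 1/2], [-7/2, -1/2]].
P = CS⁻¹ = [[41, 51]] · [[9/2, 1/2], [-7/2, -1/2]] = [[6, -5]].

P = [[6, -5]]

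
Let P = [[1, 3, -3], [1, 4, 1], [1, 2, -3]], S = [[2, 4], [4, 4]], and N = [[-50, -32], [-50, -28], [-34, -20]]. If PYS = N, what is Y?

Left-multiply by P⁻¹ and right-multiply by S⁻¹: Y = P⁻¹NS⁻¹.
P has determinant 4; P⁻¹ = [[-7/2, 3/4, 15/4], [1, 0, -1], [-1/2, 1/4, 1/4]].
S has determinant -8; S⁻¹ = [[-1/2, 1/2], [1/2, -1/4]].
P⁻¹N = [[10, 16], [-16, -12], [4, 4]].
Y = (P⁻¹N)S⁻¹ = [[3, 1], [2, -5], [0, 1]].

Y = [[3, 1], [2, -5], [0, 1]]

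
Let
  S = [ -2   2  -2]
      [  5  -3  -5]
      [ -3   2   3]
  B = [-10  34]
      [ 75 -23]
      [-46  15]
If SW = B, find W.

S is on the left of W, so left-multiply by S⁻¹: W = S⁻¹B.
det S = -4, so S⁻¹ = [[-1/4, 5/2, 4], [0, 3, 5], [-1/4, 1/2, 1]].
W = S⁻¹B = [[-1/4, 5/2, 4], [0, 3, 5], [-1/4, 1/2, 1]] · [[-10, 34], [75, -23], [-46, 15]] = [[6, -6], [-5, 6], [-6, -5]].

W = [[6, -6], [-5, 6], [-6, -5]]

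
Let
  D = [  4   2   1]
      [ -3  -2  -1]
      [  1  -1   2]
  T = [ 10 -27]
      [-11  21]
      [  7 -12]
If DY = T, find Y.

Y = [[-1, -6], [4, 0], [6, -3]]

Since D multiplies Y on the left, Y = D⁻¹T.
D has determinant -5; D⁻¹ = [[1, 1, 0], [-1, -7/5, -1/5], [-1, -6/5, 2/5]].
Y = D⁻¹T = [[1, 1, 0], [-1, -7/5, -1/5], [-1, -6/5, 2/5]] · [[10, -27], [-11, 21], [7, -12]] = [[-1, -6], [4, 0], [6, -3]].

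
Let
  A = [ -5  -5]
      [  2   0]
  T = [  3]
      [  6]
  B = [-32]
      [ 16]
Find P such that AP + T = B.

AP = B − T = [[-35], [10]].
Left-multiplying both sides by A⁻¹ gives P = A⁻¹(B − T).
det A = 10; the adjugate gives A⁻¹ = [[0, 1/2], [-1/5, -1/2]].
P = A⁻¹(B − T) = [[5], [2]].

P = [[5], [2]]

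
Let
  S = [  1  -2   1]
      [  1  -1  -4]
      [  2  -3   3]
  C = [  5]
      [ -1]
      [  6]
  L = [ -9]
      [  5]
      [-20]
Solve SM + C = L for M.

M = [[-1], [5], [-3]]

SM = L − C = [[-14], [6], [-26]].
S is on the left of M, so left-multiply by S⁻¹: M = S⁻¹(L − C).
S has determinant 6; S⁻¹ = [[-5/2, 1/2, 3/2], [-11/6, 1/6, 5/6], [-1/6, -1/6, 1/6]].
M = S⁻¹(L − C) = [[-1], [5], [-3]].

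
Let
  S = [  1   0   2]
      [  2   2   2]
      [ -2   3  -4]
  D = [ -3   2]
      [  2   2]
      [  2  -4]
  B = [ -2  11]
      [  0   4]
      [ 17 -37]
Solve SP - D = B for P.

P = [[1, 3], [3, -5], [-3, 5]]

SP = B + D = [[-5, 13], [2, 6], [19, -41]].
Left-multiplying both sides by S⁻¹ gives P = S⁻¹(B + D).
det S = 6, so S⁻¹ = [[-7/3, 1, -2/3], [2/3, 0, 1/3], [5/3, -1/2, 1/3]].
P = S⁻¹(B + D) = [[1, 3], [3, -5], [-3, 5]].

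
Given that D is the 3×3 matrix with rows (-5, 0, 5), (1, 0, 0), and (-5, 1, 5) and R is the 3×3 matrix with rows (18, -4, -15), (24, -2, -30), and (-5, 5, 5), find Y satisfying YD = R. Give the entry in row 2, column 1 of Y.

D is on the right of Y, so right-multiply by D⁻¹: Y = RD⁻¹.
det D = 5; the adjugate gives D⁻¹ = [[0, 1, 0], [-1, 0, 1], [1/5, 1, 0]].
Y = RD⁻¹ = [[18, -4, -15], [24, -2, -30], [-5, 5, 5]] · [[0, 1, 0], [-1, 0, 1], [1/5, 1, 0]] = [[1, 3, -4], [-4, -6, -2], [-4, 0, 5]].

-4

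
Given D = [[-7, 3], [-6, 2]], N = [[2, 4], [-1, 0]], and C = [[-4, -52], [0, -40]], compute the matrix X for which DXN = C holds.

X = [[1, 4], [-2, 2]]

Isolating X: multiply by D⁻¹ from the left and N⁻¹ from the right, so X = D⁻¹CN⁻¹.
D has determinant 4; D⁻¹ = [[1/2, -3/4], [3/2, -7/4]].
N has determinant 4; N⁻¹ = [[0, -1], [1/4, 1/2]].
D⁻¹C = [[-2, 4], [-6, -8]].
X = (D⁻¹C)N⁻¹ = [[1, 4], [-2, 2]].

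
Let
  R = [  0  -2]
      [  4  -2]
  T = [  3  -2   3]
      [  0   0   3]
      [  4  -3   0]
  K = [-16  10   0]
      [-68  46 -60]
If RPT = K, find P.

P = [[-3, -2, -1], [4, -4, -1]]

Isolating P: multiply by R⁻¹ from the left and T⁻¹ from the right, so P = R⁻¹KT⁻¹.
R has determinant 8; R⁻¹ = [[-1/4, 1/4], [-1/2, 0]].
T has determinant 3; T⁻¹ = [[3, -3, -2], [4, -4, -3], [0, 1/3, 0]].
R⁻¹K = [[-13, 9, -15], [8, -5, 0]].
P = (R⁻¹K)T⁻¹ = [[-3, -2, -1], [4, -4, -1]].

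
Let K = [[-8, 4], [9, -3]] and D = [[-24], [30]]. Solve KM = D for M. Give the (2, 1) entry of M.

Left-multiplying both sides by K⁻¹ gives M = K⁻¹D.
K has determinant -12; K⁻¹ = [[1/4, 1/3], [3/4, 2/3]].
M = K⁻¹D = [[1/4, 1/3], [3/4, 2/3]] · [[-24], [30]] = [[4], [2]].

2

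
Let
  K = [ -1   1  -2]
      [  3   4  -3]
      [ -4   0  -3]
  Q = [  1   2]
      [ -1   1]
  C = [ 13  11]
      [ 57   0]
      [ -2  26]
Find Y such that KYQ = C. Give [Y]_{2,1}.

Left-multiply by K⁻¹ and right-multiply by Q⁻¹: Y = K⁻¹CQ⁻¹.
det K = 1, so K⁻¹ = [[-12, 3, 5], [21, -5, -9], [16, -4, -7]].
det Q = 3; the adjugate gives Q⁻¹ = [[1/3, -2/3], [1/3, 1/3]].
K⁻¹C = [[5, -2], [6, -3], [-6, -6]].
Y = (K⁻¹C)Q⁻¹ = [[1, -4], [1, -5], [-4, 2]].

1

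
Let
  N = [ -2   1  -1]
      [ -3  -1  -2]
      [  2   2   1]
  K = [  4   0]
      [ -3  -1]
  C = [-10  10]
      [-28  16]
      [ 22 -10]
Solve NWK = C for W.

Isolating W: multiply by N⁻¹ from the left and K⁻¹ from the right, so W = N⁻¹CK⁻¹.
det N = -3, so N⁻¹ = [[-1, 1, 1], [1/3, 0, 1/3], [4/3, -2, -5/3]].
K has determinant -4; K⁻¹ = [[1/4, 0], [-3/4, -1]].
N⁻¹C = [[4, -4], [4, 0], [6, -2]].
W = (N⁻¹C)K⁻¹ = [[4, 4], [1, 0], [3, 2]].

W = [[4, 4], [1, 0], [3, 2]]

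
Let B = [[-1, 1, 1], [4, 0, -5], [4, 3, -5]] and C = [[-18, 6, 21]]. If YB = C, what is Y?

B is on the right of Y, so right-multiply by B⁻¹: Y = CB⁻¹.
B has determinant -3; B⁻¹ = [[-5, -8/3, 5/3], [0, -1/3, 1/3], [-4, -7/3, 4/3]].
Y = CB⁻¹ = [[-18, 6, 21]] · [[-5, -8/3, 5/3], [0, -1/3, 1/3], [-4, -7/3, 4/3]] = [[6, -3, 0]].

Y = [[6, -3, 0]]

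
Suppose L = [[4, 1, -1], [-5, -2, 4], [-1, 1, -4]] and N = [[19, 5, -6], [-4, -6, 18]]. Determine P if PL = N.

Right-multiplying both sides by L⁻¹ gives P = NL⁻¹.
L has determinant -1; L⁻¹ = [[-4, -3, -2], [24, 17, 11], [7, 5, 3]].
P = NL⁻¹ = [[19, 5, -6], [-4, -6, 18]] · [[-4, -3, -2], [24, 17, 11], [7, 5, 3]] = [[2, -2, -1], [-2, 0, -4]].

P = [[2, -2, -1], [-2, 0, -4]]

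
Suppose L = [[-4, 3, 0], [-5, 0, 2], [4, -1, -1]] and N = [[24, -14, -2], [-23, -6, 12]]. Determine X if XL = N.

X = [[-4, 0, 2], [-4, 3, -6]]

L is on the right of X, so right-multiply by L⁻¹: X = NL⁻¹.
det L = 1, so L⁻¹ = [[2, 3, 6], [3, 4, 8], [5, 8, 15]].
X = NL⁻¹ = [[24, -14, -2], [-23, -6, 12]] · [[2, 3, 6], [3, 4, 8], [5, 8, 15]] = [[-4, 0, 2], [-4, 3, -6]].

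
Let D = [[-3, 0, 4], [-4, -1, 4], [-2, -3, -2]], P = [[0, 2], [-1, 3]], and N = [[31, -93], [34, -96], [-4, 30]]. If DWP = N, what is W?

Left-multiply by D⁻¹ and right-multiply by P⁻¹: W = D⁻¹NP⁻¹.
det D = -2; the adjugate gives D⁻¹ = [[-7, 6, -2], [8, -7, 2], [-5, 9/2, -3/2]].
det P = 2, so P⁻¹ = [[3/2, -1], [1/2, 0]].
D⁻¹N = [[-5, 15], [2, -12], [4, -12]].
W = (D⁻¹N)P⁻¹ = [[0, 5], [-3, -2], [0, -4]].

W = [[0, 5], [-3, -2], [0, -4]]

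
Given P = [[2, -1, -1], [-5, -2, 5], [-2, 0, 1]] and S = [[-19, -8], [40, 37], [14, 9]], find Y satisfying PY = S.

Y = [[-4, -2], [5, -1], [6, 5]]

Left-multiplying both sides by P⁻¹ gives Y = P⁻¹S.
P has determinant 5; P⁻¹ = [[-2/5, 1/5, -7/5], [-1, 0, -1], [-4/5, 2/5, -9/5]].
Y = P⁻¹S = [[-2/5, 1/5, -7/5], [-1, 0, -1], [-4/5, 2/5, -9/5]] · [[-19, -8], [40, 37], [14, 9]] = [[-4, -2], [5, -1], [6, 5]].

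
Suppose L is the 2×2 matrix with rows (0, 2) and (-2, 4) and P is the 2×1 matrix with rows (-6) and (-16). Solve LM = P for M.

M = [[2], [-3]]

L is on the left of M, so left-multiply by L⁻¹: M = L⁻¹P.
L has determinant 4; L⁻¹ = [[1, -1/2], [1/2, 0]].
M = L⁻¹P = [[1, -1/2], [1/2, 0]] · [[-6], [-16]] = [[2], [-3]].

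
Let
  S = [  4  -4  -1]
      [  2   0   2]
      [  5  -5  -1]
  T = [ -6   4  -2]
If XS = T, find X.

X = [[4, -1, -4]]

S is on the right of X, so right-multiply by S⁻¹: X = TS⁻¹.
det S = 2; the adjugate gives S⁻¹ = [[5, 1/2, -4], [6, 1/2, -5], [-5, 0, 4]].
X = TS⁻¹ = [[-6, 4, -2]] · [[5, 1/2, -4], [6, 1/2, -5], [-5, 0, 4]] = [[4, -1, -4]].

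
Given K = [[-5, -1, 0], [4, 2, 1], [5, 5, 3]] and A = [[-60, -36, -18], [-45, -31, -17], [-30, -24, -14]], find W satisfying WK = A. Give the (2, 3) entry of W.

-4

K is on the right of W, so right-multiply by K⁻¹: W = AK⁻¹.
det K = 2; the adjugate gives K⁻¹ = [[1/2, 3/2, -1/2], [-7/2, -15/2, 5/2], [5, 10, -3]].
W = AK⁻¹ = [[-60, -36, -18], [-45, -31, -17], [-30, -24, -14]] · [[1/2, 3/2, -1/2], [-7/2, -15/2, 5/2], [5, 10, -3]] = [[6, 0, -6], [1, -5, -4], [-1, -5, -3]].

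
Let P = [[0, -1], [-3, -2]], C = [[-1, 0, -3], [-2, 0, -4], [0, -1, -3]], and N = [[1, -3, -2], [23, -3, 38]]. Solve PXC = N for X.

X = [[-3, 5, 1], [5, -2, -3]]

X = P⁻¹NC⁻¹ (apply P⁻¹ on the left and C⁻¹ on the right).
det P = -3; the adjugate gives P⁻¹ = [[2/3, -1/3], [-1, 0]].
det C = -2, so C⁻¹ = [[2, -3/2, 0], [3, -3/2, -1], [-1, 1/2, 0]].
P⁻¹N = [[-7, -1, -14], [-1, 3, 2]].
X = (P⁻¹N)C⁻¹ = [[-3, 5, 1], [5, -2, -3]].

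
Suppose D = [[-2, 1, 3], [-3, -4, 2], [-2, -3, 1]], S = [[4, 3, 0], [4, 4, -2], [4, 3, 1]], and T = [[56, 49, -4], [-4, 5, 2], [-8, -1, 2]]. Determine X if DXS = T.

X = [[1, -2, -4], [5, 0, -1], [-2, 1, 1]]

Left-multiply by D⁻¹ and right-multiply by S⁻¹: X = D⁻¹TS⁻¹.
det D = -2, so D⁻¹ = [[-1, 5, -7], [1/2, -2, 5/2], [-1/2, 4, -11/2]].
det S = 4, so S⁻¹ = [[5/2, -3/4, -3/2], [-3, 1, 2], [-1, 0, 1]].
D⁻¹T = [[-20, -17, 0], [16, 12, -1], [0, 1, -1]].
X = (D⁻¹T)S⁻¹ = [[1, -2, -4], [5, 0, -1], [-2, 1, 1]].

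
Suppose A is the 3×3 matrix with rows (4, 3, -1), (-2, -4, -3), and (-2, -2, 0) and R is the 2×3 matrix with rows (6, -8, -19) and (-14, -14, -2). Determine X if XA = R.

A is on the right of X, so right-multiply by A⁻¹: X = RA⁻¹.
A has determinant -2; A⁻¹ = [[3, -1, 13/2], [-3, 1, -7], [2, -1, 5]].
X = RA⁻¹ = [[6, -8, -19], [-14, -14, -2]] · [[3, -1, 13/2], [-3, 1, -7], [2, -1, 5]] = [[4, 5, 0], [-4, 2, -3]].

X = [[4, 5, 0], [-4, 2, -3]]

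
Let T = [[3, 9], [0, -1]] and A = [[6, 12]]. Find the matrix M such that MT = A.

Since T sits to the right of M, M = AT⁻¹.
det T = -3; the adjugate gives T⁻¹ = [[1/3, 3], [0, -1]].
M = AT⁻¹ = [[6, 12]] · [[1/3, 3], [0, -1]] = [[2, 6]].

M = [[2, 6]]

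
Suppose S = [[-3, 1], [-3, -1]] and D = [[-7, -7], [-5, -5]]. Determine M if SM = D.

Since S multiplies M on the left, M = S⁻¹D.
S has determinant 6; S⁻¹ = [[-1/6, -1/6], [1/2, -1/2]].
M = S⁻¹D = [[-1/6, -1/6], [1/2, -1/2]] · [[-7, -7], [-5, -5]] = [[2, 2], [-1, -1]].

M = [[2, 2], [-1, -1]]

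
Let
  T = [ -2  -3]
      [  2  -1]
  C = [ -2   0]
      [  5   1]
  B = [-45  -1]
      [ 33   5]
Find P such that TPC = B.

Isolating P: multiply by T⁻¹ from the left and C⁻¹ from the right, so P = T⁻¹BC⁻¹.
det T = 8; the adjugate gives T⁻¹ = [[-1/8, 3/8], [-1/4, -1/4]].
det C = -2; the adjugate gives C⁻¹ = [[-1/2, 0], [5/2, 1]].
T⁻¹B = [[18, 2], [3, -1]].
P = (T⁻¹B)C⁻¹ = [[-4, 2], [-4, -1]].

P = [[-4, 2], [-4, -1]]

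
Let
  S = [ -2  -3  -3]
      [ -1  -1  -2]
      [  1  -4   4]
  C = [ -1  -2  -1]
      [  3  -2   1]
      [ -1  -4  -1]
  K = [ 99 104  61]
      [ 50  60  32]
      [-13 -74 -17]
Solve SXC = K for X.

X = [[-1, -2, 4], [2, -3, 2], [3, -2, 5]]

Left-multiply by S⁻¹ and right-multiply by C⁻¹: X = S⁻¹KC⁻¹.
det S = 3; the adjugate gives S⁻¹ = [[-4, 8, 1], [2/3, -5/3, -1/3], [5/3, -11/3, -1/3]].
det C = 4; the adjugate gives C⁻¹ = [[3/2, 1/2, -1], [1/2, 0, -1/2], [-7/2, -1/2, 2]].
S⁻¹K = [[-9, -10, -5], [-13, -6, -7], [-14, -22, -10]].
X = (S⁻¹K)C⁻¹ = [[-1, -2, 4], [2, -3, 2], [3, -2, 5]].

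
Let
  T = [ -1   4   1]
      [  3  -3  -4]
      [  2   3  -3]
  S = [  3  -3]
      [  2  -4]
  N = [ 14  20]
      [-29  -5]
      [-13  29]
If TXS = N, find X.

X = [[-4, -1], [3, -4], [0, -2]]

Left-multiply by T⁻¹ and right-multiply by S⁻¹: X = T⁻¹NS⁻¹.
det T = -2; the adjugate gives T⁻¹ = [[-21/2, -15/2, 13/2], [-1/2, -1/2, 1/2], [-15/2, -11/2, 9/2]].
det S = -6; the adjugate gives S⁻¹ = [[2/3, -1/2], [1/3, -1/2]].
T⁻¹N = [[-14, 16], [1, 7], [-4, 8]].
X = (T⁻¹N)S⁻¹ = [[-4, -1], [3, -4], [0, -2]].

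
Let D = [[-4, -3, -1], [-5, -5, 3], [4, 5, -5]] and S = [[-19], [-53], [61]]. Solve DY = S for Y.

Since D multiplies Y on the left, Y = D⁻¹S.
det D = 4, so D⁻¹ = [[5/2, -5, -7/2], [-13/4, 6, 17/4], [-5/4, 2, 5/4]].
Y = D⁻¹S = [[5/2, -5, -7/2], [-13/4, 6, 17/4], [-5/4, 2, 5/4]] · [[-19], [-53], [61]] = [[4], [3], [-6]].

Y = [[4], [3], [-6]]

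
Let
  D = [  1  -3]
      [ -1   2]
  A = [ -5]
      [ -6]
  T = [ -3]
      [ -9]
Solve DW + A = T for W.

DW = T − A = [[2], [-3]].
Left-multiplying both sides by D⁻¹ gives W = D⁻¹(T − A).
det D = -1; the adjugate gives D⁻¹ = [[-2, -3], [-1, -1]].
W = D⁻¹(T − A) = [[5], [1]].

W = [[5], [1]]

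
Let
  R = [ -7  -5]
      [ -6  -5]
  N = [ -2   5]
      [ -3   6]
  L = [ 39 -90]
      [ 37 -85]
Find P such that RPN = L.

P = [[1, 0], [1, 1]]

Isolating P: multiply by R⁻¹ from the left and N⁻¹ from the right, so P = R⁻¹LN⁻¹.
det R = 5; the adjugate gives R⁻¹ = [[-1, 1], [6/5, -7/5]].
det N = 3; the adjugate gives N⁻¹ = [[2, -5/3], [1, -2/3]].
R⁻¹L = [[-2, 5], [-5, 11]].
P = (R⁻¹L)N⁻¹ = [[1, 0], [1, 1]].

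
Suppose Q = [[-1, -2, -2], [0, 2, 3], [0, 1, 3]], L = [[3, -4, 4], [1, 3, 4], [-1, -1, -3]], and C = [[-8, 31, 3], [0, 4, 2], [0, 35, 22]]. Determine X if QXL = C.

Isolating X: multiply by Q⁻¹ from the left and L⁻¹ from the right, so X = Q⁻¹CL⁻¹.
Q has determinant -3; Q⁻¹ = [[-1, -4/3, 2/3], [0, 1, -1], [0, -1/3, 2/3]].
det L = -3; the adjugate gives L⁻¹ = [[5/3, 16/3, 28/3], [1/3, 5/3, 8/3], [-2/3, -7/3, -13/3]].
Q⁻¹C = [[8, -13, 9], [0, -31, -20], [0, 22, 14]].
X = (Q⁻¹C)L⁻¹ = [[3, 0, 1], [3, -5, 4], [-2, 4, -2]].

X = [[3, 0, 1], [3, -5, 4], [-2, 4, -2]]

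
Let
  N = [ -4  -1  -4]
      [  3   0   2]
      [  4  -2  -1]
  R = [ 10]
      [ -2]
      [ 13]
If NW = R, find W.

W = [[0], [-6], [-1]]

N is on the left of W, so left-multiply by N⁻¹: W = N⁻¹R.
N has determinant -3; N⁻¹ = [[-4/3, -7/3, 2/3], [-11/3, -20/3, 4/3], [2, 4, -1]].
W = N⁻¹R = [[-4/3, -7/3, 2/3], [-11/3, -20/3, 4/3], [2, 4, -1]] · [[10], [-2], [13]] = [[0], [-6], [-1]].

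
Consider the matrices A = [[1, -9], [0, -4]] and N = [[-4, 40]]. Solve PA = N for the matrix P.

Right-multiplying both sides by A⁻¹ gives P = NA⁻¹.
det A = -4, so A⁻¹ = [[1, -9/4], [0, -1/4]].
P = NA⁻¹ = [[-4, 40]] · [[1, -9/4], [0, -1/4]] = [[-4, -1]].

P = [[-4, -1]]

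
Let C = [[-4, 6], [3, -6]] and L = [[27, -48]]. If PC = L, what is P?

P = [[-3, 5]]

Right-multiplying both sides by C⁻¹ gives P = LC⁻¹.
det C = 6, so C⁻¹ = [[-1, -1], [-1/2, -2/3]].
P = LC⁻¹ = [[27, -48]] · [[-1, -1], [-1/2, -2/3]] = [[-3, 5]].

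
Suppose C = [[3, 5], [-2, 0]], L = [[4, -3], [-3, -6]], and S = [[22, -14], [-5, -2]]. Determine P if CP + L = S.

CP = S − L = [[18, -11], [-2, 4]].
C is on the left of P, so left-multiply by C⁻¹: P = C⁻¹(S − L).
det C = 10; the adjugate gives C⁻¹ = [[0, -1/2], [1/5, 3/10]].
P = C⁻¹(S − L) = [[1, -2], [3, -1]].

P = [[1, -2], [3, -1]]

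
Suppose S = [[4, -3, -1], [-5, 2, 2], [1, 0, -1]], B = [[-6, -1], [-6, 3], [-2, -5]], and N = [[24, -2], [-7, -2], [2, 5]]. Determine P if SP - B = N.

P = [[1, 1], [-5, 2], [1, 1]]

SP = N + B = [[18, -3], [-13, 1], [0, 0]].
S is on the left of P, so left-multiply by S⁻¹: P = S⁻¹(N + B).
det S = 3, so S⁻¹ = [[-2/3, -1, -4/3], [-1, -1, -1], [-2/3, -1, -7/3]].
P = S⁻¹(N + B) = [[1, 1], [-5, 2], [1, 1]].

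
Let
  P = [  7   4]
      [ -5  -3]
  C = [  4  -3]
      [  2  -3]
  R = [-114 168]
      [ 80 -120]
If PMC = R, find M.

Isolating M: multiply by P⁻¹ from the left and C⁻¹ from the right, so M = P⁻¹RC⁻¹.
det P = -1; the adjugate gives P⁻¹ = [[3, 4], [-5, -7]].
C has determinant -6; C⁻¹ = [[1/2, -1/2], [1/3, -2/3]].
P⁻¹R = [[-22, 24], [10, 0]].
M = (P⁻¹R)C⁻¹ = [[-3, -5], [5, -5]].

M = [[-3, -5], [5, -5]]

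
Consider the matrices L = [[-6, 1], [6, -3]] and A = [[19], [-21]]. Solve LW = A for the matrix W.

W = [[-3], [1]]

L is on the left of W, so left-multiply by L⁻¹: W = L⁻¹A.
L has determinant 12; L⁻¹ = [[-1/4, -1/12], [-1/2, -1/2]].
W = L⁻¹A = [[-1/4, -1/12], [-1/2, -1/2]] · [[19], [-21]] = [[-3], [1]].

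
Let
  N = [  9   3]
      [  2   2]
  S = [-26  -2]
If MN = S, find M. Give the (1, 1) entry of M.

Since N sits to the right of M, M = SN⁻¹.
det N = 12, so N⁻¹ = [[1/6, -1/4], [-1/6, 3/4]].
M = SN⁻¹ = [[-26, -2]] · [[1/6, -1/4], [-1/6, 3/4]] = [[-4, 5]].

-4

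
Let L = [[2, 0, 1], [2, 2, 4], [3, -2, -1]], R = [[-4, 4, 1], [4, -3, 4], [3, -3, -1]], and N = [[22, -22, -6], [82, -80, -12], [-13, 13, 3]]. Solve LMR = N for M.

M = [[-2, -2, -1], [-5, -5, -4], [0, 4, 4]]

Left-multiply by L⁻¹ and right-multiply by R⁻¹: M = L⁻¹NR⁻¹.
L has determinant 2; L⁻¹ = [[3, -1, -1], [7, -5/2, -3], [-5, 2, 2]].
det R = 1, so R⁻¹ = [[15, 1, 19], [16, 1, 20], [-3, 0, -4]].
L⁻¹N = [[-3, 1, -9], [-12, 7, -21], [28, -24, 12]].
M = (L⁻¹N)R⁻¹ = [[-2, -2, -1], [-5, -5, -4], [0, 4, 4]].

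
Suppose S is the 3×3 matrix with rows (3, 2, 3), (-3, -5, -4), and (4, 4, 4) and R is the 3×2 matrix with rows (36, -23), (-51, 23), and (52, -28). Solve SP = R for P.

P = [[4, -3], [3, 2], [6, -6]]

Since S multiplies P on the left, P = S⁻¹R.
det S = 4, so S⁻¹ = [[-1, 1, 7/4], [-1, 0, 3/4], [2, -1, -9/4]].
P = S⁻¹R = [[-1, 1, 7/4], [-1, 0, 3/4], [2, -1, -9/4]] · [[36, -23], [-51, 23], [52, -28]] = [[4, -3], [3, 2], [6, -6]].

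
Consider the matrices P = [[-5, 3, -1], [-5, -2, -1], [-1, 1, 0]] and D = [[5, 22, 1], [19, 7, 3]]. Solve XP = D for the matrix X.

X = [[4, -5, 0], [1, -4, -4]]

Right-multiplying both sides by P⁻¹ gives X = DP⁻¹.
P has determinant 5; P⁻¹ = [[1/5, -1/5, -1], [1/5, -1/5, 0], [-7/5, 2/5, 5]].
X = DP⁻¹ = [[5, 22, 1], [19, 7, 3]] · [[1/5, -1/5, -1], [1/5, -1/5, 0], [-7/5, 2/5, 5]] = [[4, -5, 0], [1, -4, -4]].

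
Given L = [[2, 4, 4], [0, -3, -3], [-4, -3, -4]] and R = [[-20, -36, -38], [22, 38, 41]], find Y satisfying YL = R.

Y = [[-6, 2, 2], [5, -3, -3]]

L is on the right of Y, so right-multiply by L⁻¹: Y = RL⁻¹.
det L = 6, so L⁻¹ = [[1/2, 2/3, 0], [2, 4/3, 1], [-2, -5/3, -1]].
Y = RL⁻¹ = [[-20, -36, -38], [22, 38, 41]] · [[1/2, 2/3, 0], [2, 4/3, 1], [-2, -5/3, -1]] = [[-6, 2, 2], [5, -3, -3]].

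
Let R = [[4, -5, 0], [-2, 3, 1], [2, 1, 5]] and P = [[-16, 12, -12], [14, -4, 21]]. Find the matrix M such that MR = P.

M = [[-4, -2, -2], [5, 6, 3]]

R is on the right of M, so right-multiply by R⁻¹: M = PR⁻¹.
det R = -4; the adjugate gives R⁻¹ = [[-7/2, -25/4, 5/4], [-3, -5, 1], [2, 7/2, -1/2]].
M = PR⁻¹ = [[-16, 12, -12], [14, -4, 21]] · [[-7/2, -25/4, 5/4], [-3, -5, 1], [2, 7/2, -1/2]] = [[-4, -2, -2], [5, 6, 3]].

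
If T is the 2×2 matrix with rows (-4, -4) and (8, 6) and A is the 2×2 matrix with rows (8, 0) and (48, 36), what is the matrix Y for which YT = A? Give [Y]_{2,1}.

0

T is on the right of Y, so right-multiply by T⁻¹: Y = AT⁻¹.
T has determinant 8; T⁻¹ = [[3/4, 1/2], [-1, -1/2]].
Y = AT⁻¹ = [[8, 0], [48, 36]] · [[3/4, 1/2], [-1, -1/2]] = [[6, 4], [0, 6]].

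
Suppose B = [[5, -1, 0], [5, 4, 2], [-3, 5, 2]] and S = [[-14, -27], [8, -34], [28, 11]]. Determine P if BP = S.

Left-multiplying both sides by B⁻¹ gives P = B⁻¹S.
det B = 6, so B⁻¹ = [[-1/3, 1/3, -1/3], [-8/3, 5/3, -5/3], [37/6, -11/3, 25/6]].
P = B⁻¹S = [[-1/3, 1/3, -1/3], [-8/3, 5/3, -5/3], [37/6, -11/3, 25/6]] · [[-14, -27], [8, -34], [28, 11]] = [[-2, -6], [4, -3], [1, 4]].

P = [[-2, -6], [4, -3], [1, 4]]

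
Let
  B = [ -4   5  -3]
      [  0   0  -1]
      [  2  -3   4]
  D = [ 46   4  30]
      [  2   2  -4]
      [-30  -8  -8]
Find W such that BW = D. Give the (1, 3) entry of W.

-3

Since B multiplies W on the left, W = B⁻¹D.
det B = 2; the adjugate gives B⁻¹ = [[-3/2, -11/2, -5/2], [-1, -5, -2], [0, -1, 0]].
W = B⁻¹D = [[-3/2, -11/2, -5/2], [-1, -5, -2], [0, -1, 0]] · [[46, 4, 30], [2, 2, -4], [-30, -8, -8]] = [[-5, 3, -3], [4, 2, 6], [-2, -2, 4]].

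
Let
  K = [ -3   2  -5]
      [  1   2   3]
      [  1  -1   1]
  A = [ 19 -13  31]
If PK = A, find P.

Since K sits to the right of P, P = AK⁻¹.
det K = 4; the adjugate gives K⁻¹ = [[5/4, 3/4, 4], [1/2, 1/2, 1], [-3/4, -1/4, -2]].
P = AK⁻¹ = [[19, -13, 31]] · [[5/4, 3/4, 4], [1/2, 1/2, 1], [-3/4, -1/4, -2]] = [[-6, 0, 1]].

P = [[-6, 0, 1]]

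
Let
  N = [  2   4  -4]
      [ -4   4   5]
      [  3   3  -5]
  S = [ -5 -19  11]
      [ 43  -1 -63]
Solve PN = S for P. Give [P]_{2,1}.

Since N sits to the right of P, P = SN⁻¹.
det N = 6, so N⁻¹ = [[-35/6, 4/3, 6], [-5/6, 1/3, 1], [-4, 1, 4]].
P = SN⁻¹ = [[-5, -19, 11], [43, -1, -63]] · [[-35/6, 4/3, 6], [-5/6, 1/3, 1], [-4, 1, 4]] = [[1, -2, -5], [2, -6, 5]].

2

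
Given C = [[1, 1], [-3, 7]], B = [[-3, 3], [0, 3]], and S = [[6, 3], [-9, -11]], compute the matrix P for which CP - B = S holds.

CP = S + B = [[3, 6], [-9, -8]].
Left-multiplying both sides by C⁻¹ gives P = C⁻¹(S + B).
det C = 10, so C⁻¹ = [[7/10, -1/10], [3/10, 1/10]].
P = C⁻¹(S + B) = [[3, 5], [0, 1]].

P = [[3, 5], [0, 1]]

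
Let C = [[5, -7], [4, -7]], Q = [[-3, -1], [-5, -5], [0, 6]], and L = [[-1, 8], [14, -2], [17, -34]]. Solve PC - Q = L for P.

PC = L + Q = [[-4, 7], [9, -7], [17, -28]].
C is on the right of P, so right-multiply by C⁻¹: P = (L + Q)C⁻¹.
det C = -7, so C⁻¹ = [[1, -1], [4/7, -5/7]].
P = (L + Q)C⁻¹ = [[0, -1], [5, -4], [1, 3]].

P = [[0, -1], [5, -4], [1, 3]]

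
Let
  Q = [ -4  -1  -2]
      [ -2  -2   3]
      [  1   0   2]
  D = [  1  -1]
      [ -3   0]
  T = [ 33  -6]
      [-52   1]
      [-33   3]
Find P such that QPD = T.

P = [[-1, 0], [0, -1], [-1, 5]]

Isolating P: multiply by Q⁻¹ from the left and D⁻¹ from the right, so P = Q⁻¹TD⁻¹.
det Q = 5; the adjugate gives Q⁻¹ = [[-4/5, 2/5, -7/5], [7/5, -6/5, 16/5], [2/5, -1/5, 6/5]].
D has determinant -3; D⁻¹ = [[0, -1/3], [-1, -1/3]].
Q⁻¹T = [[-1, 1], [3, 0], [-16, 1]].
P = (Q⁻¹T)D⁻¹ = [[-1, 0], [0, -1], [-1, 5]].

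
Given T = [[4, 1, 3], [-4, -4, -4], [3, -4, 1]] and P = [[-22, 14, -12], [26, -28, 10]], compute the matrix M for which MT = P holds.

Right-multiplying both sides by T⁻¹ gives M = PT⁻¹.
T has determinant -4; T⁻¹ = [[5, 13/4, -2], [2, 5/4, -1], [-7, -19/4, 3]].
M = PT⁻¹ = [[-22, 14, -12], [26, -28, 10]] · [[5, 13/4, -2], [2, 5/4, -1], [-7, -19/4, 3]] = [[2, 3, -6], [4, 2, 6]].

M = [[2, 3, -6], [4, 2, 6]]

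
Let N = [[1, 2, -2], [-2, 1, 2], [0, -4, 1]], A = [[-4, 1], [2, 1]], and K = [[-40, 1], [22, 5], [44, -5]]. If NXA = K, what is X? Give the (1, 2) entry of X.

-4

Left-multiply by N⁻¹ and right-multiply by A⁻¹: X = N⁻¹KA⁻¹.
det N = -3, so N⁻¹ = [[-3, -2, -2], [-2/3, -1/3, -2/3], [-8/3, -4/3, -5/3]].
det A = -6, so A⁻¹ = [[-1/6, 1/6], [1/3, 2/3]].
N⁻¹K = [[-12, -3], [-10, 1], [4, -1]].
X = (N⁻¹K)A⁻¹ = [[1, -4], [2, -1], [-1, 0]].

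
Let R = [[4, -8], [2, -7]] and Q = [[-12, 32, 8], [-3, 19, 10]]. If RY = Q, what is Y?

Since R multiplies Y on the left, Y = R⁻¹Q.
det R = -12; the adjugate gives R⁻¹ = [[7/12, -2/3], [1/6, -1/3]].
Y = R⁻¹Q = [[7/12, -2/3], [1/6, -1/3]] · [[-12, 32, 8], [-3, 19, 10]] = [[-5, 6, -2], [-1, -1, -2]].

Y = [[-5, 6, -2], [-1, -1, -2]]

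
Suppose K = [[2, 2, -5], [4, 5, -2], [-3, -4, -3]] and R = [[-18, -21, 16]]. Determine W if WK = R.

W = [[-4, -1, 2]]

Since K sits to the right of W, W = RK⁻¹.
det K = -5; the adjugate gives K⁻¹ = [[23/5, -26/5, -21/5], [-18/5, 21/5, 16/5], [1/5, -2/5, -2/5]].
W = RK⁻¹ = [[-18, -21, 16]] · [[23/5, -26/5, -21/5], [-18/5, 21/5, 16/5], [1/5, -2/5, -2/5]] = [[-4, -1, 2]].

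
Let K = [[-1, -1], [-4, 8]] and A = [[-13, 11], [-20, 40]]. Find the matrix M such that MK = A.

M = [[5, 2], [0, 5]]

Right-multiplying both sides by K⁻¹ gives M = AK⁻¹.
det K = -12, so K⁻¹ = [[-2/3, -1/12], [-1/3, 1/12]].
M = AK⁻¹ = [[-13, 11], [-20, 40]] · [[-2/3, -1/12], [-1/3, 1/12]] = [[5, 2], [0, 5]].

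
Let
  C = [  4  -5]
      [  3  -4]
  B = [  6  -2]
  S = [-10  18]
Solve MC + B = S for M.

M = [[-4, 0]]

MC = S − B = [[-16, 20]].
Right-multiplying both sides by C⁻¹ gives M = (S − B)C⁻¹.
det C = -1; the adjugate gives C⁻¹ = [[4, -5], [3, -4]].
M = (S − B)C⁻¹ = [[-4, 0]].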